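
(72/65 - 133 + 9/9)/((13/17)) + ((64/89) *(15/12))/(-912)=-733742653/4286685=-171.17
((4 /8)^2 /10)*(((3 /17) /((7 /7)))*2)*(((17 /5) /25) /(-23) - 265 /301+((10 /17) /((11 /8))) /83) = -8876439624 /1141676256875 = -0.01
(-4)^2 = 16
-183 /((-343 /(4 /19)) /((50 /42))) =6100 /45619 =0.13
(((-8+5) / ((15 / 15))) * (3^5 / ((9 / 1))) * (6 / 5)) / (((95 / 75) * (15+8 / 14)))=-10206 / 2071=-4.93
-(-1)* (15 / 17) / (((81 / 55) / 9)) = 275 / 51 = 5.39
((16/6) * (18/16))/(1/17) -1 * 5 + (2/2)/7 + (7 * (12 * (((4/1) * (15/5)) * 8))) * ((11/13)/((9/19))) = 14451.07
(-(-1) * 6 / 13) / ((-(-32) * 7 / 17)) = 51 / 1456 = 0.04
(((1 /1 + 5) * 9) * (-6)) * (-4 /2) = 648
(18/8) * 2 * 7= 63/2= 31.50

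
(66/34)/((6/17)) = 5.50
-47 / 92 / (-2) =47 / 184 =0.26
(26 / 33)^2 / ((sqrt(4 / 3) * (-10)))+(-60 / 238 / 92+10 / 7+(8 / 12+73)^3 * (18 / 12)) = 2110204843 / 3519-169 * sqrt(3) / 5445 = 599660.32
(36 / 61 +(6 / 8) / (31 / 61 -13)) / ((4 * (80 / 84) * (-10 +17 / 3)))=-413973 / 12891008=-0.03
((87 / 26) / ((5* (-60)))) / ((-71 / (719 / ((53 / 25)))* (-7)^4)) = 20851 / 939636152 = 0.00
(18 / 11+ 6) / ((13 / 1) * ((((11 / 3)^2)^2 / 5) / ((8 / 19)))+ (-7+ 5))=272160 / 39708317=0.01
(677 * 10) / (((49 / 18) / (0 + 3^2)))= 1096740 / 49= 22382.45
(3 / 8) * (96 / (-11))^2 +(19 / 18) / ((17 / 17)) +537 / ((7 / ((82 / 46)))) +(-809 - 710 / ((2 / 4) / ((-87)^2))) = -3769090514509 / 350658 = -10748622.63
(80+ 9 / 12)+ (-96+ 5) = -41 / 4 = -10.25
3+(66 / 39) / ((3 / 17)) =491 / 39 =12.59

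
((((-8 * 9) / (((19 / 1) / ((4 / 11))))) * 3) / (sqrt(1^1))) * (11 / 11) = -864 / 209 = -4.13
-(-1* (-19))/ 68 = -19/ 68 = -0.28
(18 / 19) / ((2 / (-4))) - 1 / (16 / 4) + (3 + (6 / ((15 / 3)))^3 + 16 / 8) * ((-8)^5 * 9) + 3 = -1984167.08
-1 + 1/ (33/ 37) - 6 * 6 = -1184/ 33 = -35.88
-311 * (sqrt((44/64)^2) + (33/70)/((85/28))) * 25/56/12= -1782341/182784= -9.75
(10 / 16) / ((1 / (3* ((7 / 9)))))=35 / 24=1.46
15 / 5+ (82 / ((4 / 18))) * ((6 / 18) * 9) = 1110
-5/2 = -2.50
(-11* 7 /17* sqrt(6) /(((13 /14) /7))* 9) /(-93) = 22638* sqrt(6) /6851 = 8.09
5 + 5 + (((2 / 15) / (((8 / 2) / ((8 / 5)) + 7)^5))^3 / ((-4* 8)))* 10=102472607451654888501866 / 10247260745165488851825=10.00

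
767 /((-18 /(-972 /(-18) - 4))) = -19175 /9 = -2130.56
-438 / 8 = -219 / 4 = -54.75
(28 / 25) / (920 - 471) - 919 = -10315747 / 11225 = -919.00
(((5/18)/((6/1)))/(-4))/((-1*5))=1/432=0.00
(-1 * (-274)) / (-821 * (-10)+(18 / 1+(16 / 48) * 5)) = 0.03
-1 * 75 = -75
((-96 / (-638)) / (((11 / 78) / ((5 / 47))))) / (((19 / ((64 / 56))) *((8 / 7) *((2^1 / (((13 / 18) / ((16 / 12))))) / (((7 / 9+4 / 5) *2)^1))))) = 47996 / 9400611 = 0.01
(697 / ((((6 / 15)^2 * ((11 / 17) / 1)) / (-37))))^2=120128724105625 / 1936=62049960798.36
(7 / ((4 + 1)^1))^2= 49 / 25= 1.96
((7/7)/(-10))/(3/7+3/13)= -91/600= -0.15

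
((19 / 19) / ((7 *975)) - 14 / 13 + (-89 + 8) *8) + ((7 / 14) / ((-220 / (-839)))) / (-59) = -23001440443 / 35435400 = -649.11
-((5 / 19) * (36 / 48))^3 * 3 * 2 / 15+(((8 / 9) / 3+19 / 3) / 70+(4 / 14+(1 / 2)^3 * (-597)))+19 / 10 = -3001214435 / 41483232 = -72.35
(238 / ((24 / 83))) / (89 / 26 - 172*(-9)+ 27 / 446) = 28633423 / 53973012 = 0.53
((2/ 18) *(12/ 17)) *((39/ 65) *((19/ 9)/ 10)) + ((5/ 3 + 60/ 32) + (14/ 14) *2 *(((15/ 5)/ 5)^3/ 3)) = 565427/ 153000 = 3.70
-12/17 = -0.71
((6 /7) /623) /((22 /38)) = 114 /47971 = 0.00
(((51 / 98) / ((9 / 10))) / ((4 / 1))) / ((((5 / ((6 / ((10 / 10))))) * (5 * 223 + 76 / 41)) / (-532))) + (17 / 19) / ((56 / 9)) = 0.06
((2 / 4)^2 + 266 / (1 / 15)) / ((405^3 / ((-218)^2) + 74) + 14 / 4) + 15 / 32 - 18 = -33265280323 / 2243623520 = -14.83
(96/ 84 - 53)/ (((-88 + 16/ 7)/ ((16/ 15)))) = 242/ 375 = 0.65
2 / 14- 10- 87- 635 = -5123 / 7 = -731.86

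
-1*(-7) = 7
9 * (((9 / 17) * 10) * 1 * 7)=5670 / 17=333.53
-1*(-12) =12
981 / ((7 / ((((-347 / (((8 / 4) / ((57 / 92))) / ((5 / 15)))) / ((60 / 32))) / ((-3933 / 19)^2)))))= -718637 / 11497815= -0.06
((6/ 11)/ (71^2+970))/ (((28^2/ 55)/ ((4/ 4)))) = 15/ 2356312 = 0.00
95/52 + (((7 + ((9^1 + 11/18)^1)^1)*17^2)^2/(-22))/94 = -97053278713/8710416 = -11142.21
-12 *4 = -48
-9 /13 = -0.69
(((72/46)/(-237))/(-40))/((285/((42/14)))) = 3/1726150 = 0.00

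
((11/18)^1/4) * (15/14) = 55/336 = 0.16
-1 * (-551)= 551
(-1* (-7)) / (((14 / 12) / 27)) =162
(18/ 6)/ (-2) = -1.50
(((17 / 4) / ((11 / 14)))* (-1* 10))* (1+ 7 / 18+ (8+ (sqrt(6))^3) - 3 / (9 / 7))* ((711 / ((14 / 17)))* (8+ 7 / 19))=-490067415* sqrt(6) / 209 - 2305131915 / 836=-8500947.78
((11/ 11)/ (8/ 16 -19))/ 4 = -1/ 74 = -0.01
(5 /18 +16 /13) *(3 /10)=0.45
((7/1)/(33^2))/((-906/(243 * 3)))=-189/36542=-0.01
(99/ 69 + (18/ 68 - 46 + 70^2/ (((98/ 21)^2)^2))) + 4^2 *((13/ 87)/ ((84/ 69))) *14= -43168481/ 6667332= -6.47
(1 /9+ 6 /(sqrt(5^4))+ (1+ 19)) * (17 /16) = 77843 /3600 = 21.62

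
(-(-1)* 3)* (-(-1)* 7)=21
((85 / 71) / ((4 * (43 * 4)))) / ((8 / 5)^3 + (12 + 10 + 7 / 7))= 10625 / 165448176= 0.00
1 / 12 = 0.08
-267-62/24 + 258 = -139/12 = -11.58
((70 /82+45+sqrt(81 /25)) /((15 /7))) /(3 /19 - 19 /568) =737989336 /4129725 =178.70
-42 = -42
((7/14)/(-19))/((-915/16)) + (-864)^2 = 12977832968/17385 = 746496.00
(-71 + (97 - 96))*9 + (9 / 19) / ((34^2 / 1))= -13837311 / 21964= -630.00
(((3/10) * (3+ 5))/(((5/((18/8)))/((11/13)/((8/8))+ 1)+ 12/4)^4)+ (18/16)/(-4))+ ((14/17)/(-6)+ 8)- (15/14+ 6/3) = 685194763350143/151667185477920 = 4.52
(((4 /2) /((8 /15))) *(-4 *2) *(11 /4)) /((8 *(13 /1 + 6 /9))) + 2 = 817 /656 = 1.25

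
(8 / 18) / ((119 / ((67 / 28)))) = 67 / 7497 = 0.01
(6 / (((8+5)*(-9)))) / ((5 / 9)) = -0.09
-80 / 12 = -20 / 3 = -6.67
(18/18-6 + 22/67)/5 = -313/335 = -0.93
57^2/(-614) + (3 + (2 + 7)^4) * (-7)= -28215321/614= -45953.29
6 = 6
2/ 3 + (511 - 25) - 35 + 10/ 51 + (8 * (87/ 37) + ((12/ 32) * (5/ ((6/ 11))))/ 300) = 284218439/ 603840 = 470.69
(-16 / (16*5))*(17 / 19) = -17 / 95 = -0.18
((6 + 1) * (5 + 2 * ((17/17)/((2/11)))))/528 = 7/33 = 0.21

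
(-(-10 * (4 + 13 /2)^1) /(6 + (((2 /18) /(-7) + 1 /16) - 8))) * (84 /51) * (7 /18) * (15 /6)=-2881200 /33473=-86.08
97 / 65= 1.49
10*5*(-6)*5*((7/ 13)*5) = -52500/ 13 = -4038.46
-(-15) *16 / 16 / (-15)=-1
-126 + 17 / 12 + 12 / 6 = -1471 / 12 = -122.58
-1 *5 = -5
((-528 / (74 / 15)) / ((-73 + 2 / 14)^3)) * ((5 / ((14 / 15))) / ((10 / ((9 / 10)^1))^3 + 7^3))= 392931 / 454469587414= 0.00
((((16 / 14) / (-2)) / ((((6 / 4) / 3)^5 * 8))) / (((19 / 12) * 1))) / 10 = -96 / 665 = -0.14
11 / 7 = 1.57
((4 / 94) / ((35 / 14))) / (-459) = -4 / 107865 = -0.00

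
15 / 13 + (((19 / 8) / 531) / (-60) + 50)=169494953 / 3313440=51.15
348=348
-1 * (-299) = 299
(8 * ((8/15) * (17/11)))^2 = 1183744/27225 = 43.48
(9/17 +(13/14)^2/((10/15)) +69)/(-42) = -1.69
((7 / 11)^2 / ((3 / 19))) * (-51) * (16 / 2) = -1046.41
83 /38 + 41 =1641 /38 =43.18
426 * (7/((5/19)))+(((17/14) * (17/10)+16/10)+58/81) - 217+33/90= 25218679/2268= 11119.35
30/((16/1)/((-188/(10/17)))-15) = -4794/2405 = -1.99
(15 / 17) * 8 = 7.06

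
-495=-495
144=144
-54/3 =-18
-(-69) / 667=3 / 29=0.10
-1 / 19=-0.05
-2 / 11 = -0.18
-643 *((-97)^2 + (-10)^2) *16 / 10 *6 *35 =-2054400432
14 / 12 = 7 / 6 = 1.17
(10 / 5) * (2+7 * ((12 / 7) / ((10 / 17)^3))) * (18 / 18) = 15239 / 125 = 121.91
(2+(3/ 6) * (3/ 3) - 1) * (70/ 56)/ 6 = 5/ 16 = 0.31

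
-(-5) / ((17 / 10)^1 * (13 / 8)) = 400 / 221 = 1.81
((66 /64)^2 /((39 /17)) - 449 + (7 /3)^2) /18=-53085965 /2156544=-24.62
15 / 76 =0.20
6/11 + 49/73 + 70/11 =6087/803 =7.58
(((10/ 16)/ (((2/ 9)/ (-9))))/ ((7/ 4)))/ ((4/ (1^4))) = -405/ 112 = -3.62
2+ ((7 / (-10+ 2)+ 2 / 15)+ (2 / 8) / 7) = 1087 / 840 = 1.29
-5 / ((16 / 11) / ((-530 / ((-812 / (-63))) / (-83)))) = -131175 / 77024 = -1.70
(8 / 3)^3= 512 / 27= 18.96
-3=-3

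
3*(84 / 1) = 252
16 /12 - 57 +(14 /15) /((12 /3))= -1663 /30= -55.43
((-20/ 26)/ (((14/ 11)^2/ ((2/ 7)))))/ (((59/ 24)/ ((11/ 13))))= -159720/ 3420053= -0.05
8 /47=0.17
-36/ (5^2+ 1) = -18/ 13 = -1.38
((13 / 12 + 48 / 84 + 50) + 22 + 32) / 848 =8875 / 71232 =0.12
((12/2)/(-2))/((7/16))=-48/7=-6.86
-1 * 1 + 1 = 0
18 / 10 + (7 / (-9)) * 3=-8 / 15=-0.53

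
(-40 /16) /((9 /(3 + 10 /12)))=-115 /108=-1.06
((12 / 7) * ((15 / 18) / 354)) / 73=5 / 90447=0.00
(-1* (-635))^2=403225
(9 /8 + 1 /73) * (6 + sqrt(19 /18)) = 665 * sqrt(38) /3504 + 1995 /292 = 8.00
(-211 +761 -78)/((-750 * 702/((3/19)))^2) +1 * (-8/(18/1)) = -617716124941/1389861281250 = -0.44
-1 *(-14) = 14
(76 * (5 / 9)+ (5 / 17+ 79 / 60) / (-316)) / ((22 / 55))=40822271 / 386784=105.54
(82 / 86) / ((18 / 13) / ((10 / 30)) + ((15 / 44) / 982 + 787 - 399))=23029864 / 9471806897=0.00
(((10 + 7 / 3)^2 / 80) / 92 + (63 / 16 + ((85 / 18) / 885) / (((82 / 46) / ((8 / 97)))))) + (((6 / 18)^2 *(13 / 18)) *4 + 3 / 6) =668565524783 / 139884770880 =4.78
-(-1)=1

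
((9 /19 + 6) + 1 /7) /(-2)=-440 /133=-3.31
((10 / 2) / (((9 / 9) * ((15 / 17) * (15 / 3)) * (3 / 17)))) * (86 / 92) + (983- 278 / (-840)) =989.33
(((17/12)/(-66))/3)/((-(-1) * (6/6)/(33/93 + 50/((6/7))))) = -46393/110484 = -0.42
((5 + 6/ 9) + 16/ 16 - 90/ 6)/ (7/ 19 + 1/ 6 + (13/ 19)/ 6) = -475/ 37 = -12.84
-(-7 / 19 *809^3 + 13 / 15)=55594888298 / 285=195069783.50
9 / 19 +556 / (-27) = -10321 / 513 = -20.12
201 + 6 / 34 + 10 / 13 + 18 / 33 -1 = 489825 / 2431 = 201.49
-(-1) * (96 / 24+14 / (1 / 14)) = 200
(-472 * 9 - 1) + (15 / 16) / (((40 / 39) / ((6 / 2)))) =-543521 / 128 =-4246.26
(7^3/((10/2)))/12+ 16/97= 34231/5820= 5.88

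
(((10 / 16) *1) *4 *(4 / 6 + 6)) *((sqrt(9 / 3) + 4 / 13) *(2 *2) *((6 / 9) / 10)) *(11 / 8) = 220 / 117 + 55 *sqrt(3) / 9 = 12.47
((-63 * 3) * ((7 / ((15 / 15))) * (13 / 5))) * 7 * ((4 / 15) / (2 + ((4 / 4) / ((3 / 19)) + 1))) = -17199 / 25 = -687.96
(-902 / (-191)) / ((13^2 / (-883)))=-796466 / 32279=-24.67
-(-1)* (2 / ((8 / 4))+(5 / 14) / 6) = 89 / 84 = 1.06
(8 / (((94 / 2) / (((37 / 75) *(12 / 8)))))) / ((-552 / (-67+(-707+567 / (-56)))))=77367 / 432400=0.18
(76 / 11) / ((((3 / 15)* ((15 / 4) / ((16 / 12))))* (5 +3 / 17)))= 2584 / 1089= 2.37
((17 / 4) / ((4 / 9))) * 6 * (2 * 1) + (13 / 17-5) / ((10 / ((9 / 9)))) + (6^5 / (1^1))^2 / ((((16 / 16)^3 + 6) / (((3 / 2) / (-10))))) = -3083502879 / 2380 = -1295589.44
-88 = -88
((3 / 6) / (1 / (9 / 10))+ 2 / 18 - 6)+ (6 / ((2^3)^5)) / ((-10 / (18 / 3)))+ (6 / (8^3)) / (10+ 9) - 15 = -57261479 / 2801664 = -20.44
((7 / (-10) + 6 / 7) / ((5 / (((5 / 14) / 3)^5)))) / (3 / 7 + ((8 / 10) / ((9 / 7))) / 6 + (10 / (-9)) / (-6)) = 6875 / 6563604096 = 0.00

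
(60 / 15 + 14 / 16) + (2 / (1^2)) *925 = 14839 / 8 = 1854.88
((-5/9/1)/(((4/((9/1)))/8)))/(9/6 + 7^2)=-20/101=-0.20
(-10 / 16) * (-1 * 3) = 15 / 8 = 1.88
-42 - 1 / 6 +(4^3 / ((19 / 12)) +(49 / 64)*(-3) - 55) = -215387 / 3648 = -59.04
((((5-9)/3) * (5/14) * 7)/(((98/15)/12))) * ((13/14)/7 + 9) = -134250/2401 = -55.91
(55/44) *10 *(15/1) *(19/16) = 7125/32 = 222.66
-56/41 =-1.37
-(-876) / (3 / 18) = 5256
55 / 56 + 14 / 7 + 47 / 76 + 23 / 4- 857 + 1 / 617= -556470619 / 656488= -847.65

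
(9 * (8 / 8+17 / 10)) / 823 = 243 / 8230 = 0.03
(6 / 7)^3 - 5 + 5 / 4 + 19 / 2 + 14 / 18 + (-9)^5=-59041.84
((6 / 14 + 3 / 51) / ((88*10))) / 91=29 / 4764760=0.00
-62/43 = -1.44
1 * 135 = 135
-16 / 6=-8 / 3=-2.67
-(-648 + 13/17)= 11003/17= 647.24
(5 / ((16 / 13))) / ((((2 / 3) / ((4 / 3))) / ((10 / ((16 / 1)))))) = 325 / 64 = 5.08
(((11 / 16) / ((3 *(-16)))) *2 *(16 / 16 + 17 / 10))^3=-0.00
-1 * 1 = -1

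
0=0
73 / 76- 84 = -6311 / 76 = -83.04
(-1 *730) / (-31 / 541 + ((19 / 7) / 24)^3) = 1872612725760 / 143279873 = 13069.61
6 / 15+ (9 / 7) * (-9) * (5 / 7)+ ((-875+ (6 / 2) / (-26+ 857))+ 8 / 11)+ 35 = -632398554 / 746515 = -847.13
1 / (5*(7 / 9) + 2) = 9 / 53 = 0.17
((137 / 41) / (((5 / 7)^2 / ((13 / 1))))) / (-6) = -87269 / 6150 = -14.19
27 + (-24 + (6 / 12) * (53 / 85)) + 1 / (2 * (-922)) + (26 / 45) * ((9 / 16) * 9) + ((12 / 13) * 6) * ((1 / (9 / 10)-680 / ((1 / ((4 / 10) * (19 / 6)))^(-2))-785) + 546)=-414033325589 / 113166280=-3658.63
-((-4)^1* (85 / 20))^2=-289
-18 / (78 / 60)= -180 / 13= -13.85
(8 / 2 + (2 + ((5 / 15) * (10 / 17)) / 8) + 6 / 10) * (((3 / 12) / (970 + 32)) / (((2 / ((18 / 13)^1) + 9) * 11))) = 0.00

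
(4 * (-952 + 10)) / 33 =-1256 / 11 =-114.18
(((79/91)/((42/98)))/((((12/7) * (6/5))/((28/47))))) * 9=19355/3666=5.28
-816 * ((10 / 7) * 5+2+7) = -92208 / 7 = -13172.57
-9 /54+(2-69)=-403 /6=-67.17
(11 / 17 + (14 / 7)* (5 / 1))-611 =-10206 / 17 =-600.35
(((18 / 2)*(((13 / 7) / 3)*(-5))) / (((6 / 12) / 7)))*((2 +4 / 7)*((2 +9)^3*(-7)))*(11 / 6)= 17129970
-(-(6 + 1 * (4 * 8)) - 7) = 45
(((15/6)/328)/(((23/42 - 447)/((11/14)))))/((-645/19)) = 209/528928208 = 0.00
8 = 8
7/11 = 0.64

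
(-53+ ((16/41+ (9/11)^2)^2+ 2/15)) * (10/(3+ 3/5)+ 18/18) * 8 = -1563.81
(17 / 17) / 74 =1 / 74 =0.01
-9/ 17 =-0.53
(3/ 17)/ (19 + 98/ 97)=97/ 10999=0.01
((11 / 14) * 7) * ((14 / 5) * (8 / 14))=8.80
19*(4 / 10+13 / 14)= 1767 / 70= 25.24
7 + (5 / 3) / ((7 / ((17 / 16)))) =2437 / 336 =7.25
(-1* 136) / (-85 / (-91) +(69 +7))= -12376 / 7001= -1.77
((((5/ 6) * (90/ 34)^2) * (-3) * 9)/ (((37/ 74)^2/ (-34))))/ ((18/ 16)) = 19058.82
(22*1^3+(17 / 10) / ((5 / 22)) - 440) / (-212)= 1.94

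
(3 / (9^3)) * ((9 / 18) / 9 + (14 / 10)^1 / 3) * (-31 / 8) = -1457 / 174960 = -0.01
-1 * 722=-722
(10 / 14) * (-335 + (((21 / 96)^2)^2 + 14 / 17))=-29784597195 / 124780544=-238.70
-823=-823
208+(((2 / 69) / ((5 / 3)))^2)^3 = 481116639250064 / 2313060765625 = 208.00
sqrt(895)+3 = 32.92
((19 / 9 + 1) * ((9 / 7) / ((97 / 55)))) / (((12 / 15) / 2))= 550 / 97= 5.67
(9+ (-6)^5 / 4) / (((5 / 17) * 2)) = -6579 / 2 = -3289.50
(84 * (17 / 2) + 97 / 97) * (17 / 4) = 12155 / 4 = 3038.75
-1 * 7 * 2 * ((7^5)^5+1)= -18774960675295508611312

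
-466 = -466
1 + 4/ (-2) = -1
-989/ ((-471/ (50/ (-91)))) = -49450/ 42861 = -1.15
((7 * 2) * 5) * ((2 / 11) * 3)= 420 / 11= 38.18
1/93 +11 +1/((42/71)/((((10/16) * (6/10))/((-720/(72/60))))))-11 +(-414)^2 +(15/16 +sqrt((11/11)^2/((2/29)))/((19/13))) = 13 * sqrt(58)/38 +119018040133/694400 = 171399.55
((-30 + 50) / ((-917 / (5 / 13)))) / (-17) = 0.00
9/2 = 4.50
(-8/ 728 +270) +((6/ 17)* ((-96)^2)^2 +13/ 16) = 741995857695/ 24752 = 29977208.21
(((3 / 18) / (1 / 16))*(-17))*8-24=-1160 / 3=-386.67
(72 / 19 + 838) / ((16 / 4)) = 7997 / 38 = 210.45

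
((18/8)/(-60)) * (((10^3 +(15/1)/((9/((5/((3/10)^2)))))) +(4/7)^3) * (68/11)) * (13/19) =-559142597/3225915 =-173.33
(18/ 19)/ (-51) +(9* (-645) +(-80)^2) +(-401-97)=31325/ 323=96.98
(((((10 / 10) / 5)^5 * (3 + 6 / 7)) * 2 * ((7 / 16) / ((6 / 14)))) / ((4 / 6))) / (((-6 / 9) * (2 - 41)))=189 / 1300000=0.00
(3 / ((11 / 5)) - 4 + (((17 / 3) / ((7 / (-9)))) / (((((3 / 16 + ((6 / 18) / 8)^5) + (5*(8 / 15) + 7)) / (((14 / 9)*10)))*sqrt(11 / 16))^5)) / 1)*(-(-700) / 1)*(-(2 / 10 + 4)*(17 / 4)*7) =2536485 / 11 + 1217573090357139867806518820398314004276051968*sqrt(11) / 253360330411042696779158111759365206875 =16169284.80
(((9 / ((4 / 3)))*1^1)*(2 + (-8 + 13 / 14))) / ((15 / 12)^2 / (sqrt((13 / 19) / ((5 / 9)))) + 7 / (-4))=100.08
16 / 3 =5.33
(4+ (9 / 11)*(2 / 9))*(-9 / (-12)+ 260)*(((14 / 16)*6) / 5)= 503769 / 440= 1144.93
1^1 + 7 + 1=9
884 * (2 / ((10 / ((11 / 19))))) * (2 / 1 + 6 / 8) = 26741 / 95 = 281.48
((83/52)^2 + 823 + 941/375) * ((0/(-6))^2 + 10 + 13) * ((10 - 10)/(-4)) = 0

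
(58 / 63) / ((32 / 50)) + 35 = 18365 / 504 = 36.44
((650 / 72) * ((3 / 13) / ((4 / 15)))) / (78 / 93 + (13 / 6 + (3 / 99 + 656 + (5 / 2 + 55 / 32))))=255750 / 21712297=0.01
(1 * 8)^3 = 512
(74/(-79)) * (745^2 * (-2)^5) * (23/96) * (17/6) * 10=80295466750/711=112933145.92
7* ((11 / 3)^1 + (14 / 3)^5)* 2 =31037.08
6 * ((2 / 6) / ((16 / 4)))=1 / 2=0.50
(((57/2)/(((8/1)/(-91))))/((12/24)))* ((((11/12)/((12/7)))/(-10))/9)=133133/34560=3.85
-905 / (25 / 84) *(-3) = 45612 / 5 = 9122.40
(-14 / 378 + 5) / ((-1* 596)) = -67 / 8046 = -0.01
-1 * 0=0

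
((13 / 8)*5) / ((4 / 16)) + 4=73 / 2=36.50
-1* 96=-96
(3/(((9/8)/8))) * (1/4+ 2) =48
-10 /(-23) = 10 /23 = 0.43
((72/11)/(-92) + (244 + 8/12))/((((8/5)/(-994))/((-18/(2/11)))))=346001460/23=15043541.74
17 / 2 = 8.50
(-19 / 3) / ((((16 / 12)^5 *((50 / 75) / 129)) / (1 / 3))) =-198531 / 2048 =-96.94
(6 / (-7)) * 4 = -24 / 7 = -3.43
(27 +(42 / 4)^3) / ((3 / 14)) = 22113 / 4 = 5528.25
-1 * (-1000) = 1000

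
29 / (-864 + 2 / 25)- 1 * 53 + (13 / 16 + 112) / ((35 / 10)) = -12579537 / 604744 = -20.80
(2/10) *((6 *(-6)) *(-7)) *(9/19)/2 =1134/95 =11.94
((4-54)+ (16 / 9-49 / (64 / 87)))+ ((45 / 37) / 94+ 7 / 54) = -344639615 / 3004992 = -114.69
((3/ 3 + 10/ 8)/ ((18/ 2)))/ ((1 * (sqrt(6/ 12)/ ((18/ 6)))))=1.06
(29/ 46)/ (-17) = -29/ 782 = -0.04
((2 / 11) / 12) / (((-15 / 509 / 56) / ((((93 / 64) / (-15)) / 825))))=110453 / 32670000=0.00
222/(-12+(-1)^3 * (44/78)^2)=-168831/9368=-18.02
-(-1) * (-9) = -9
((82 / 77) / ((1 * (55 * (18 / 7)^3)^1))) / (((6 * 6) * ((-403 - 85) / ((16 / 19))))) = -2009 / 36804323160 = -0.00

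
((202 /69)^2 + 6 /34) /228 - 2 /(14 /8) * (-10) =1481246537 /129175452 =11.47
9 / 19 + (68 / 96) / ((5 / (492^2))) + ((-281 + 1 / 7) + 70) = 22664541 / 665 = 34082.02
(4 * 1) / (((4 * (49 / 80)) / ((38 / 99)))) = 3040 / 4851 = 0.63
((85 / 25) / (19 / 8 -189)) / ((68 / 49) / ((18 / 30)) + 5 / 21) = -6664 / 933125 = -0.01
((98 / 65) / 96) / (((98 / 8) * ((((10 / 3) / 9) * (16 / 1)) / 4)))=9 / 10400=0.00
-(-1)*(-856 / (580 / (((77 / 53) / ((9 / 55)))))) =-181258 / 13833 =-13.10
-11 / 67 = -0.16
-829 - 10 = -839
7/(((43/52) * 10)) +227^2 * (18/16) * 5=498544531/1720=289851.47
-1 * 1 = -1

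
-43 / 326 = -0.13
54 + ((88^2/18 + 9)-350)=1289/9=143.22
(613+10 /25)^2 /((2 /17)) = 3198206.26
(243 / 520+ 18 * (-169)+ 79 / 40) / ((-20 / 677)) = 107004589 / 1040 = 102889.03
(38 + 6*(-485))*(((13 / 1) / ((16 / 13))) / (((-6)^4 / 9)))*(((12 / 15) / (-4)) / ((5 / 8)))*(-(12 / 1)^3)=-2912208 / 25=-116488.32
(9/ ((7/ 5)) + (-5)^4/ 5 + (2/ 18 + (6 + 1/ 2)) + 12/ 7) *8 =70436/ 63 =1118.03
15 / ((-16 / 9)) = -135 / 16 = -8.44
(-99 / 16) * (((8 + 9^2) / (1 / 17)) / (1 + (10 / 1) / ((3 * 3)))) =-1348083 / 304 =-4434.48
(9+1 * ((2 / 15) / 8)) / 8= 541 / 480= 1.13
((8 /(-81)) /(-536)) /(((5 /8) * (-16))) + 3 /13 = 162797 /705510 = 0.23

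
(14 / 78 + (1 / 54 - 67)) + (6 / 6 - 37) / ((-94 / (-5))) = -2267245 / 32994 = -68.72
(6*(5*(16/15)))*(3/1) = 96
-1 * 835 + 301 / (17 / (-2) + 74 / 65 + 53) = -4914925 / 5933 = -828.40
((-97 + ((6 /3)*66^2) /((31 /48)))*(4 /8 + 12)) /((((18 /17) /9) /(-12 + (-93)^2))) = 1523971227525 /124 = 12290090544.56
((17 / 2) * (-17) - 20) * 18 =-2961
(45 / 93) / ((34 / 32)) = 240 / 527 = 0.46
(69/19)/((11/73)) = 24.10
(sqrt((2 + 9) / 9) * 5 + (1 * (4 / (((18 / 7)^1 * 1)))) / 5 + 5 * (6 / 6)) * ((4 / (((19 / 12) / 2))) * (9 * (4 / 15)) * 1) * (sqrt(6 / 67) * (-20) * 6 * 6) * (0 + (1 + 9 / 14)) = -3179520 * sqrt(4422) / 8911 -50660352 * sqrt(402) / 44555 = -46524.46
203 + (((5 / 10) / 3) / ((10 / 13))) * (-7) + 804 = 60329 / 60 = 1005.48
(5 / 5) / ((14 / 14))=1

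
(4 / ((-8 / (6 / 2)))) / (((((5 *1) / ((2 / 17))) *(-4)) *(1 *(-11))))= -3 / 3740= -0.00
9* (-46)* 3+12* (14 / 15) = -6154 / 5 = -1230.80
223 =223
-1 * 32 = -32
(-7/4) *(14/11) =-49/22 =-2.23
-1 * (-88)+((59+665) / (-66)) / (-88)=127957 / 1452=88.12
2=2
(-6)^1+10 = 4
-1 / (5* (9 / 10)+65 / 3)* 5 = -30 / 157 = -0.19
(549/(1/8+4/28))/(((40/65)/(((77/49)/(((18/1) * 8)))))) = 8723/240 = 36.35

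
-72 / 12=-6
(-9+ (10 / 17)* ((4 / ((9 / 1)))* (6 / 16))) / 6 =-227 / 153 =-1.48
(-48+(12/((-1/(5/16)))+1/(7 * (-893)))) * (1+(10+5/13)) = -47876557/81263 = -589.16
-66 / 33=-2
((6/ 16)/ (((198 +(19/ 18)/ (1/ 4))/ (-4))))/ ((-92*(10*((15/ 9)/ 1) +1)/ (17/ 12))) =459/ 70994560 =0.00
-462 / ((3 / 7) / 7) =-7546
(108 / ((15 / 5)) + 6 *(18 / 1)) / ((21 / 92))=4416 / 7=630.86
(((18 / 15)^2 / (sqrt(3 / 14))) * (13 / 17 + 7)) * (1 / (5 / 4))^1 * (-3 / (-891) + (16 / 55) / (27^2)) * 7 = 67648 * sqrt(42) / 860625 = 0.51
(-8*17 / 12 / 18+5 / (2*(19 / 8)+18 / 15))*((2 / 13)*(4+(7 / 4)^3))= 405523 / 1336608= 0.30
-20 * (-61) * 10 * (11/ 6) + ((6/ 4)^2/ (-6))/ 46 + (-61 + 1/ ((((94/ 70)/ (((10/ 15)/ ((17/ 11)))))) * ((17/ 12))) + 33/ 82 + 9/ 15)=22306.89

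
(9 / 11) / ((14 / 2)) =9 / 77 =0.12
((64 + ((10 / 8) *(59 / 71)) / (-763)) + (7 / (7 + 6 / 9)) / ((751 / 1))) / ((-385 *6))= -239546393621 / 8646147315960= -0.03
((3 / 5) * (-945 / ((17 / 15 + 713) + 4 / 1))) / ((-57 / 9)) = 25515 / 204668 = 0.12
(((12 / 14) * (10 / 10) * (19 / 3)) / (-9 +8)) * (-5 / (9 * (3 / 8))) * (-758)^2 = 873337280 / 189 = 4620832.17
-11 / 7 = -1.57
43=43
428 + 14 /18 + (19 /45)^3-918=-44573516 /91125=-489.15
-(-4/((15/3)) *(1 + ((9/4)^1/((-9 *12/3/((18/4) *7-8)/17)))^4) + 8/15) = 310940.69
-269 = -269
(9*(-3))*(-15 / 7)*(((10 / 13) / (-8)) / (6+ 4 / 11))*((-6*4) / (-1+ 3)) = 13365 / 1274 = 10.49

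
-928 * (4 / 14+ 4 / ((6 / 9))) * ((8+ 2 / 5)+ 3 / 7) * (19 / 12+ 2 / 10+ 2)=-238673248 / 1225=-194835.30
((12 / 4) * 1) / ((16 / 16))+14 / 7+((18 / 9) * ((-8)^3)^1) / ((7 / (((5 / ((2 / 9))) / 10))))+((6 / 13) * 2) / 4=-29476 / 91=-323.91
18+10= 28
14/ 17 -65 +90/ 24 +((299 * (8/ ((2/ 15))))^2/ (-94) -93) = -10943172751/ 3196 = -3424021.51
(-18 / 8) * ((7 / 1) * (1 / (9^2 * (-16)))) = 7 / 576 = 0.01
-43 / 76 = -0.57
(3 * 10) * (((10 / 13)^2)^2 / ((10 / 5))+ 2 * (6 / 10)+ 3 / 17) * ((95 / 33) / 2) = 357830515 / 5340907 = 67.00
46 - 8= 38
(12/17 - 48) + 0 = -804/17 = -47.29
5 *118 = 590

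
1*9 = 9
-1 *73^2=-5329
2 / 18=1 / 9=0.11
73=73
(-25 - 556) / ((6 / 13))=-7553 / 6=-1258.83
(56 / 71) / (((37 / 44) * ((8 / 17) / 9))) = 47124 / 2627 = 17.94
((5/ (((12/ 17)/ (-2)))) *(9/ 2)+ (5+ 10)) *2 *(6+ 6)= -1170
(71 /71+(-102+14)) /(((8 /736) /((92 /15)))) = -245456 /5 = -49091.20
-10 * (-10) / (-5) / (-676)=5 / 169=0.03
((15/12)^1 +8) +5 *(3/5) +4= 65/4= 16.25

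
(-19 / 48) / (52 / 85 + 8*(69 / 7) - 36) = -0.01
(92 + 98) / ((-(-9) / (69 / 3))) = 4370 / 9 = 485.56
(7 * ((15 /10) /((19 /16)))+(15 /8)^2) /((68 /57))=45081 /4352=10.36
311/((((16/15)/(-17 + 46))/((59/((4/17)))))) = 135690855/64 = 2120169.61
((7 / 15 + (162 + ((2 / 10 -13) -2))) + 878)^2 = 9467929 / 9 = 1051992.11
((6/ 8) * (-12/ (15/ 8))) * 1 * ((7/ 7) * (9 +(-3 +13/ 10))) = -876/ 25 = -35.04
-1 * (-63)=63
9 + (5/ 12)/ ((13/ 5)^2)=18377/ 2028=9.06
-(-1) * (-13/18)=-13/18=-0.72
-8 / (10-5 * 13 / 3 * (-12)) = -4 / 135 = -0.03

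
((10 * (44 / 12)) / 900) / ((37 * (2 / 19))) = 209 / 19980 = 0.01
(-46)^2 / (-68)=-31.12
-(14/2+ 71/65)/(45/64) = -11.51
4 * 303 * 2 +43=2467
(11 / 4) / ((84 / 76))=209 / 84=2.49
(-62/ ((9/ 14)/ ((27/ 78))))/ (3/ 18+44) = -2604/ 3445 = -0.76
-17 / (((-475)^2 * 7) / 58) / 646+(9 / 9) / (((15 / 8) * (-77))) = -6859957 / 990268125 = -0.01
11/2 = 5.50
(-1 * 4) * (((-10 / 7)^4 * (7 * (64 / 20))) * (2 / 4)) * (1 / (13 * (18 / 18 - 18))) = 64000 / 75803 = 0.84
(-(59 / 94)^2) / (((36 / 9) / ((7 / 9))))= -24367 / 318096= -0.08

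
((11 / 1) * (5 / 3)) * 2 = 110 / 3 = 36.67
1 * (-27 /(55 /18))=-486 /55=-8.84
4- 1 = 3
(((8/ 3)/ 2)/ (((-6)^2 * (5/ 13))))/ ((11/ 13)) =169/ 1485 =0.11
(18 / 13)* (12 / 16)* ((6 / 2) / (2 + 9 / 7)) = 567 / 598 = 0.95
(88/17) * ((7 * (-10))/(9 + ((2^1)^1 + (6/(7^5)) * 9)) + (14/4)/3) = -26.89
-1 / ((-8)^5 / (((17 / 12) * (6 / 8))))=17 / 524288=0.00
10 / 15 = 2 / 3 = 0.67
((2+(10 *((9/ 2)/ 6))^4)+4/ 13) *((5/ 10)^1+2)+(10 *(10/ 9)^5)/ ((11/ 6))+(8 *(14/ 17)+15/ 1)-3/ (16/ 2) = 12167331551285/ 1531179936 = 7946.38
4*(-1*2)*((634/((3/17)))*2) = -172448/3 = -57482.67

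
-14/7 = -2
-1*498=-498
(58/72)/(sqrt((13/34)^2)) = 493/234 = 2.11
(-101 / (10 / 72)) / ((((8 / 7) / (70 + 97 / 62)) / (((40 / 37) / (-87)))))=649026 / 1147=565.85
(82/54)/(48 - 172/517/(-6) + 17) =517/22149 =0.02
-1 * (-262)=262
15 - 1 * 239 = -224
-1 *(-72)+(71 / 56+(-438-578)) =-52793 / 56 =-942.73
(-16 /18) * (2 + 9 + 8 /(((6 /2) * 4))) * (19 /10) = -532 /27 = -19.70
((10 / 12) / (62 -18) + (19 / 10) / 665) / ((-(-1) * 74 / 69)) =23161 / 1139600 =0.02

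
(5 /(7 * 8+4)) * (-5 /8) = -5 /96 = -0.05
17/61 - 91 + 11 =-4863/61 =-79.72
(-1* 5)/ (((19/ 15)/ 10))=-750/ 19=-39.47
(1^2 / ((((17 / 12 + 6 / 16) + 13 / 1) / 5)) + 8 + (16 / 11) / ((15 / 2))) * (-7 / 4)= -174916 / 11715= -14.93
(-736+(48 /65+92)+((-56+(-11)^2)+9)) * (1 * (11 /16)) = -391.37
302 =302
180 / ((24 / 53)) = 795 / 2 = 397.50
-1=-1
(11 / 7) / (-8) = -0.20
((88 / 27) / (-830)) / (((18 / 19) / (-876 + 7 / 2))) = 72941 / 20169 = 3.62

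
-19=-19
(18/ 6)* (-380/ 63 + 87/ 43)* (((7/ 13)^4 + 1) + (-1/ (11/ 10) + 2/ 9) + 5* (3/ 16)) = -93670548425/ 5836040496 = -16.05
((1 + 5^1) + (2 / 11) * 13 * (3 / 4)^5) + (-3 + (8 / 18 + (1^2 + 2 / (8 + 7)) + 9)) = 3583307 / 253440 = 14.14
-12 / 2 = -6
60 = 60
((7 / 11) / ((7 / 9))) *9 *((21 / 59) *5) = 8505 / 649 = 13.10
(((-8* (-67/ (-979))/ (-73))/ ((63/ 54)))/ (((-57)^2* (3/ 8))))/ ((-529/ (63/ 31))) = -8576/ 423087427213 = -0.00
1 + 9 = 10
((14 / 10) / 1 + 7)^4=3111696 / 625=4978.71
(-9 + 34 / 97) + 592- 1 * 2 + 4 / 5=282343 / 485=582.15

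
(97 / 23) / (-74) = -97 / 1702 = -0.06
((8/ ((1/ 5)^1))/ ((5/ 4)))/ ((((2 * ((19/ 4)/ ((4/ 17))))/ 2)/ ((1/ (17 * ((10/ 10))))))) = 512/ 5491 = 0.09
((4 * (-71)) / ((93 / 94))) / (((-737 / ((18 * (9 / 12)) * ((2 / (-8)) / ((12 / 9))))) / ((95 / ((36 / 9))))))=-8559405 / 365552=-23.42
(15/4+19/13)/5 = 271/260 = 1.04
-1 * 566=-566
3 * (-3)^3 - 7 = -88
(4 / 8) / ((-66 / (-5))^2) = 25 / 8712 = 0.00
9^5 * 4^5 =60466176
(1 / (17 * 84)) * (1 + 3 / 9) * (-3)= -1 / 357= -0.00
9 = 9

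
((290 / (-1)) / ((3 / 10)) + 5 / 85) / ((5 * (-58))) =49297 / 14790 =3.33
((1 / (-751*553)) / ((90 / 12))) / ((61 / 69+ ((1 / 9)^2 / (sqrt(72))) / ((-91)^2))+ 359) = -587350151729123328 / 658394244623730928048243435+ 202761468*sqrt(2) / 658394244623730928048243435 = -0.00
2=2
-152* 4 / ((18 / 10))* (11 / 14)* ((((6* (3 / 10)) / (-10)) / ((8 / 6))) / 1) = 1254 / 35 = 35.83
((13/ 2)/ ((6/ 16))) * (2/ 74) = 52/ 111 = 0.47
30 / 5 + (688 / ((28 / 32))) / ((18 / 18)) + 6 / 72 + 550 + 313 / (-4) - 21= 52211 / 42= 1243.12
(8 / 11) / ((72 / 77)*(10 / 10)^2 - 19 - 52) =-56 / 5395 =-0.01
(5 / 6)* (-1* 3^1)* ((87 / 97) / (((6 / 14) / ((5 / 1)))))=-26.16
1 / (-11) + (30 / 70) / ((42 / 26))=0.17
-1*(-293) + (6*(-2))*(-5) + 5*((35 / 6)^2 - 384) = -50287 / 36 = -1396.86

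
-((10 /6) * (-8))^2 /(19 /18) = -3200 /19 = -168.42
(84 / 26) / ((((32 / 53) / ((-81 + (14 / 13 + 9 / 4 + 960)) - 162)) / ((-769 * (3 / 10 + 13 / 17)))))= -5802739441149 / 1838720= -3155858.12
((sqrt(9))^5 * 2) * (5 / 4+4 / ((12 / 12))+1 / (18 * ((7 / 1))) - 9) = -25461 / 14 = -1818.64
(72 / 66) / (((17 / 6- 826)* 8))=-9 / 54329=-0.00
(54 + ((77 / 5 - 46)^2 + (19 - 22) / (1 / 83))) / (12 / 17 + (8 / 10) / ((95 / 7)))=2993241 / 3088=969.31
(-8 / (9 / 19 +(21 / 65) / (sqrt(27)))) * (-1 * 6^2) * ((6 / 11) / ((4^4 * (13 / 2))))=4501575 / 22197692 - 341145 * sqrt(3) / 22197692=0.18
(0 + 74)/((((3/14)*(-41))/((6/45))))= -1.12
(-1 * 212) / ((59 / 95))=-20140 / 59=-341.36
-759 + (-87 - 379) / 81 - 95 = -69640 / 81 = -859.75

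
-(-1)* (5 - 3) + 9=11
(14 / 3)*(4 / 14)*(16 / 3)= 64 / 9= 7.11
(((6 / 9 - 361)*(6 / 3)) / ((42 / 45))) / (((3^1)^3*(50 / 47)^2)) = -2387929 / 94500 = -25.27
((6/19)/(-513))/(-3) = 2/9747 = 0.00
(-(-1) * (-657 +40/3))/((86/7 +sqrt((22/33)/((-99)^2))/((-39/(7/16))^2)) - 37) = 26.04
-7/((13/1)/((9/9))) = -7/13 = -0.54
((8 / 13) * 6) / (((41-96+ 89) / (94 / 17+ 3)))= 3480 / 3757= 0.93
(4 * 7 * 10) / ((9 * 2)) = 140 / 9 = 15.56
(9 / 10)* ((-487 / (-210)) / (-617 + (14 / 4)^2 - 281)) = -0.00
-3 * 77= -231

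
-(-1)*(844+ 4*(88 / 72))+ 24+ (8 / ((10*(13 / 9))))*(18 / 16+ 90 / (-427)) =436339523 / 499590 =873.40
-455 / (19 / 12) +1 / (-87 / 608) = -486572 / 1653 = -294.36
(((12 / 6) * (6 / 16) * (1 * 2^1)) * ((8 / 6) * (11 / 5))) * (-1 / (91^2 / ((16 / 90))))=-176 / 1863225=-0.00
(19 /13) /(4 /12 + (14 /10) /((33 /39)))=3135 /4264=0.74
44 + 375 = 419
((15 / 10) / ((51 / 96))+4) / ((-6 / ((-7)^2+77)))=-2436 / 17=-143.29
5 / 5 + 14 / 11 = 25 / 11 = 2.27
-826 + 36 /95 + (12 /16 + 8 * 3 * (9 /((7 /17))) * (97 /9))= 12844723 /2660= 4828.84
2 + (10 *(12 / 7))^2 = 14498 / 49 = 295.88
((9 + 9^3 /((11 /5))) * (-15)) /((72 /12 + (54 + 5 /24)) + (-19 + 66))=-1347840 /28303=-47.62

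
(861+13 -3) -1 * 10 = 861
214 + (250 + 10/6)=1397/3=465.67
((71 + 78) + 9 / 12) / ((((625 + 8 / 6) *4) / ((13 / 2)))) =23361 / 60128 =0.39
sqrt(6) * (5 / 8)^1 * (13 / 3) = 65 * sqrt(6) / 24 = 6.63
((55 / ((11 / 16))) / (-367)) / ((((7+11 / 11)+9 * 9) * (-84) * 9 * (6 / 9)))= 10 / 2057769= 0.00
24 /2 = 12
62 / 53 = 1.17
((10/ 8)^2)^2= 625/ 256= 2.44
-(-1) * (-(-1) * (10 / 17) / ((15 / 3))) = 2 / 17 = 0.12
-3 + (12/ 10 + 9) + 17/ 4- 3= 169/ 20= 8.45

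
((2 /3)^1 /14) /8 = 1 /168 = 0.01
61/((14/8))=244/7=34.86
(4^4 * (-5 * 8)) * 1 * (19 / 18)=-97280 / 9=-10808.89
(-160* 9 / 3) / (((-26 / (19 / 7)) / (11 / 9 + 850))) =11644720 / 273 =42654.65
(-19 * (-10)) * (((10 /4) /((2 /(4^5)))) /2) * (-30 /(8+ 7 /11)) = -422400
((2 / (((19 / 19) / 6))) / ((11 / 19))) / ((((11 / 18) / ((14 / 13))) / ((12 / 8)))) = 54.79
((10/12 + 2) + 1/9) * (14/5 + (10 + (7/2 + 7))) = 68.61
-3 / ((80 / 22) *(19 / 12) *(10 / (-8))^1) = 198 / 475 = 0.42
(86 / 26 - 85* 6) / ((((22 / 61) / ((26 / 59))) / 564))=-226619148 / 649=-349182.05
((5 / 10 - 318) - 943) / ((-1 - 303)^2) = -2521 / 184832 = -0.01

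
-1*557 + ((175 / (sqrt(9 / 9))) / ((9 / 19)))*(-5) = -21638 / 9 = -2404.22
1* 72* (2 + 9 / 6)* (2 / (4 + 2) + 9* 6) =13692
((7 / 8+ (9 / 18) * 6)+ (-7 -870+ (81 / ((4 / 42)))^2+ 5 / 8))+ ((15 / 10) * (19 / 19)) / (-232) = 335229673 / 464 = 722477.74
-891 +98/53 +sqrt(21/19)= -47125/53 +sqrt(399)/19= -888.10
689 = 689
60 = 60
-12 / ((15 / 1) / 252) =-1008 / 5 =-201.60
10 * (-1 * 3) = -30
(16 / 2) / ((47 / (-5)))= -40 / 47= -0.85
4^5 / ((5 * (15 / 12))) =4096 / 25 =163.84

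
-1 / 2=-0.50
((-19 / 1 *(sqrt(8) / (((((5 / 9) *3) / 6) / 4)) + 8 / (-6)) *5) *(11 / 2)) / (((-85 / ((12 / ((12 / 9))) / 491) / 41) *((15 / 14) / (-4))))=959728 / 41735 - 103650624 *sqrt(2) / 208675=-679.46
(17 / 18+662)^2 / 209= 142396489 / 67716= 2102.85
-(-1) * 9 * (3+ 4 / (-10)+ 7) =432 / 5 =86.40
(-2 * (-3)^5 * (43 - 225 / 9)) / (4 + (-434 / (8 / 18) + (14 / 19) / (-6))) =-997272 / 110879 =-8.99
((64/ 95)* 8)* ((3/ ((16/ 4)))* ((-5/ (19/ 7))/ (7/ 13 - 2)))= 34944/ 6859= 5.09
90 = 90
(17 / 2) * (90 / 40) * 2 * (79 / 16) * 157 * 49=92985291 / 64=1452895.17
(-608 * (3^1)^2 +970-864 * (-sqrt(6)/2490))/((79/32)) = -144064/79 +4608 * sqrt(6)/32785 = -1823.25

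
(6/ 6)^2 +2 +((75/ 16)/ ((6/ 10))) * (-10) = -601/ 8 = -75.12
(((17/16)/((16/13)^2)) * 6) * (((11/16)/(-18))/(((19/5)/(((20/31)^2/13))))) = -303875/224366592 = -0.00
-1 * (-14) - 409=-395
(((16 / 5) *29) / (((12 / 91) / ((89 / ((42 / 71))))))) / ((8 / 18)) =2382263 / 10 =238226.30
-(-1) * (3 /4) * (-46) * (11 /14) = -759 /28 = -27.11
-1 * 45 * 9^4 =-295245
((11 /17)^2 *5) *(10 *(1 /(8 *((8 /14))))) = 21175 /4624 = 4.58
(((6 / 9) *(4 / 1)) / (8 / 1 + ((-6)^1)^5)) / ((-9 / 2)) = 2 / 26217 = 0.00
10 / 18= 0.56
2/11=0.18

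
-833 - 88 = -921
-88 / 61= -1.44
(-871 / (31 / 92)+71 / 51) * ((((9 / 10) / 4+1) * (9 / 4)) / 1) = -600426057 / 84320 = -7120.80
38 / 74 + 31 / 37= 50 / 37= 1.35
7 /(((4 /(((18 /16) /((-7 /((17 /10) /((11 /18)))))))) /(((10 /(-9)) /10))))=153 /1760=0.09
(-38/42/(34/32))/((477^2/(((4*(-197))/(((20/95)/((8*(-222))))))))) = -24.88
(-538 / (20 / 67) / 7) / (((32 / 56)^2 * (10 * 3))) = -126161 / 4800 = -26.28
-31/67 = -0.46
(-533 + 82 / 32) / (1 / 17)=-9017.44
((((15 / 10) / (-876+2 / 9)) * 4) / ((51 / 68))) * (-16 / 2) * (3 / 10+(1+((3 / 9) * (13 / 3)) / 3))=0.13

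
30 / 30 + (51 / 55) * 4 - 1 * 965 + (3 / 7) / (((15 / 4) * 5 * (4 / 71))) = -1847779 / 1925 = -959.89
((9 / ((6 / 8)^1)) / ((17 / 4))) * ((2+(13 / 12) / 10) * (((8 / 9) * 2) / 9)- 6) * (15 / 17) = -108544 / 7803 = -13.91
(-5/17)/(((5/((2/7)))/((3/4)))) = -3/238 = -0.01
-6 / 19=-0.32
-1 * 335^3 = -37595375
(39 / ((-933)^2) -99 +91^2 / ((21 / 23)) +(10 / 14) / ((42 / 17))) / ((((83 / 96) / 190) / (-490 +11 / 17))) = -6451363824216952800 / 6687193219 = -964734173.66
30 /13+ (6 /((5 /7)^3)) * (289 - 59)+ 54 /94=57886173 /15275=3789.60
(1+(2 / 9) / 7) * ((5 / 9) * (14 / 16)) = 325 / 648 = 0.50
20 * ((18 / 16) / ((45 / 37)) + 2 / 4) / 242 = 57 / 484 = 0.12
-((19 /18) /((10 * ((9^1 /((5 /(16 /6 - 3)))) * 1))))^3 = 6859 /1259712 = 0.01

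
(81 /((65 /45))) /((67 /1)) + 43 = 43.84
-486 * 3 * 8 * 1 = -11664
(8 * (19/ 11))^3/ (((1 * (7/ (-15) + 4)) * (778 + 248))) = 462080/ 634887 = 0.73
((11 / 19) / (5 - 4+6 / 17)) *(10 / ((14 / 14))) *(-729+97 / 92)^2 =4193582376335 / 1849384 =2267556.32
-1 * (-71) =71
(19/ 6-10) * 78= -533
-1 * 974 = -974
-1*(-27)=27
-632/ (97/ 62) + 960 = 53936/ 97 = 556.04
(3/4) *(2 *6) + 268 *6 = 1617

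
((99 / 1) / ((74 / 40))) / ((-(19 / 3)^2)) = -1.33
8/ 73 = 0.11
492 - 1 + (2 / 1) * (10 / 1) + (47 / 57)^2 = 511.68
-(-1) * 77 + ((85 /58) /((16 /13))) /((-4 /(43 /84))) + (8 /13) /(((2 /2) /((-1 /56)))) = 311457569 /4053504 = 76.84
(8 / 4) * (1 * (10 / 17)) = 20 / 17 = 1.18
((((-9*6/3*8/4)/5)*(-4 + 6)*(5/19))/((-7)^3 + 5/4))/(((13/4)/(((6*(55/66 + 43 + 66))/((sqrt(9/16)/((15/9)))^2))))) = 33740800/3038841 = 11.10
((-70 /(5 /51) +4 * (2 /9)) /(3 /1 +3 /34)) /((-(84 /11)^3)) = 72610043 /140026320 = 0.52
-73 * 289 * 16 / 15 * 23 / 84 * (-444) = 287256752 / 105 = 2735778.59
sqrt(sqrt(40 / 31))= 5^(1 / 4) * 62^(3 / 4) / 31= 1.07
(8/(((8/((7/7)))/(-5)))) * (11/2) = -55/2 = -27.50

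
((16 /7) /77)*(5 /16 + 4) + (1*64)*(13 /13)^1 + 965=554700 /539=1029.13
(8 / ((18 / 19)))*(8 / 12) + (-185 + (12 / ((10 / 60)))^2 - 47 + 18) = 134342 / 27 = 4975.63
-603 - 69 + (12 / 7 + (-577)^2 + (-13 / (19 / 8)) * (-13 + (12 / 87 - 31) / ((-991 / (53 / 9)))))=332328.87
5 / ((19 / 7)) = 35 / 19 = 1.84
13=13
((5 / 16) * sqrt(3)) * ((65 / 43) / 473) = 0.00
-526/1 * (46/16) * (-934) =2824883/2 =1412441.50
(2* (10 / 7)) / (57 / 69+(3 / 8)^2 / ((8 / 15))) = 235520 / 89831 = 2.62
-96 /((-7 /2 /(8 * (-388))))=-85138.29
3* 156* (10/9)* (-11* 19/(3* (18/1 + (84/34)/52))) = -48036560/23931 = -2007.29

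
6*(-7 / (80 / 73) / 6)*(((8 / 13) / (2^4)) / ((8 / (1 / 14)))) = -73 / 33280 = -0.00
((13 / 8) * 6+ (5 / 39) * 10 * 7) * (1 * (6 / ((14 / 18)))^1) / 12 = 8763 / 728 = 12.04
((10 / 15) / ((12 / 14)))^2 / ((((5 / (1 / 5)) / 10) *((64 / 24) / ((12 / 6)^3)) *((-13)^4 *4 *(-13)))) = -49 / 100249110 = -0.00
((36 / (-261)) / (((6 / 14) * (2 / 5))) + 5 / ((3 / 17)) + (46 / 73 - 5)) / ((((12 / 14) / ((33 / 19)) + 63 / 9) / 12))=45301256 / 1221509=37.09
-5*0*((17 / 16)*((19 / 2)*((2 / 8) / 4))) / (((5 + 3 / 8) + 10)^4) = 0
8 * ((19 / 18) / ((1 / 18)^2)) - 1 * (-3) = 2739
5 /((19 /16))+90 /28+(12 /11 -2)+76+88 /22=253145 /2926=86.52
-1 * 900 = -900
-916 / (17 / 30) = -27480 / 17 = -1616.47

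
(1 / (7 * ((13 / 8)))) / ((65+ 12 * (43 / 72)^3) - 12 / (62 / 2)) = 7713792 / 5893708639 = 0.00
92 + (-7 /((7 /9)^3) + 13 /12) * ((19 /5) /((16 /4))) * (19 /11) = 69.36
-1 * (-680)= 680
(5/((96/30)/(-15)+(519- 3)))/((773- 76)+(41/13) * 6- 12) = 4875/353997284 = 0.00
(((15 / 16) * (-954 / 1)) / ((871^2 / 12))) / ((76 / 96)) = -257580 / 14414179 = -0.02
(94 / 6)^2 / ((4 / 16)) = 8836 / 9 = 981.78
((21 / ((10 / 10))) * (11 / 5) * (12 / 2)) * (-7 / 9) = -1078 / 5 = -215.60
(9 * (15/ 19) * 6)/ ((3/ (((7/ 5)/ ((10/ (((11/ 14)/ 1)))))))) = 297/ 190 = 1.56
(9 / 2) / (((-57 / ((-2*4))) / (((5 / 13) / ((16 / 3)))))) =45 / 988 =0.05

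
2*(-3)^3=-54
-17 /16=-1.06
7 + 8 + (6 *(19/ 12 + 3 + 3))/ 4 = 26.38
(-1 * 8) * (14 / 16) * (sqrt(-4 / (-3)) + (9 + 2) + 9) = -140- 14 * sqrt(3) / 3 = -148.08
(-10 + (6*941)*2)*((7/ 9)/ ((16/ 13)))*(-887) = -455324597/ 72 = -6323952.74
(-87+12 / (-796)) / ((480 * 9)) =-481 / 23880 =-0.02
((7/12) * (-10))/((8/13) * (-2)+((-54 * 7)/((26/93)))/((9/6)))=455/70404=0.01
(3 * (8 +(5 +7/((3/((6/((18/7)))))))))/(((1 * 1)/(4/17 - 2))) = -1660/17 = -97.65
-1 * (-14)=14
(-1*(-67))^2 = 4489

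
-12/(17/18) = -216/17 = -12.71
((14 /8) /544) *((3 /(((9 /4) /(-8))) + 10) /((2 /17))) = -7 /384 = -0.02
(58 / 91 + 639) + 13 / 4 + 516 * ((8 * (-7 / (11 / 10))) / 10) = -7944023 / 4004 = -1984.02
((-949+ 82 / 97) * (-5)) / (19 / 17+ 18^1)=1563507 / 6305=247.98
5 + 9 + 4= 18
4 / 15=0.27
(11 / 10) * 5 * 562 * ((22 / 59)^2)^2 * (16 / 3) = 11585364736 / 36352083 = 318.70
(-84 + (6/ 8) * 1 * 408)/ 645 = 0.34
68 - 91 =-23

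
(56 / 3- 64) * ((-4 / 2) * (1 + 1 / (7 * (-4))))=612 / 7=87.43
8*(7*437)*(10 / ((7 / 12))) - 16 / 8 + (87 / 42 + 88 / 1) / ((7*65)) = 205563917 / 490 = 419518.20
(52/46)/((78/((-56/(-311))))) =56/21459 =0.00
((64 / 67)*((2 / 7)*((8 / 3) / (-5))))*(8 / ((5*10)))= -4096 / 175875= -0.02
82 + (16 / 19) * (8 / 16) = 82.42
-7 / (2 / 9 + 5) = -63 / 47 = -1.34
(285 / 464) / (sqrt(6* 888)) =95* sqrt(37) / 68672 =0.01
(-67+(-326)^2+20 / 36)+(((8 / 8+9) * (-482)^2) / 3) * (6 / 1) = 42774206 / 9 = 4752689.56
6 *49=294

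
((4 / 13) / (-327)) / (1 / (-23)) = 92 / 4251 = 0.02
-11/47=-0.23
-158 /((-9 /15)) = 790 /3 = 263.33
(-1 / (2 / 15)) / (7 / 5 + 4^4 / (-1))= 75 / 2546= 0.03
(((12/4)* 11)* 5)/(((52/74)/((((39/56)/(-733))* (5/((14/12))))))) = -274725/287336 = -0.96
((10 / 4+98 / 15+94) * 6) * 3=9273 / 5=1854.60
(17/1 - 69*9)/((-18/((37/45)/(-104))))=-5587/21060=-0.27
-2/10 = -0.20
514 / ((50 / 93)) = 23901 / 25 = 956.04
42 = 42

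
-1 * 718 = -718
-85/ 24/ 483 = -85/ 11592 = -0.01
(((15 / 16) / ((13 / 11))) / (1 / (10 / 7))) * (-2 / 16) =-825 / 5824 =-0.14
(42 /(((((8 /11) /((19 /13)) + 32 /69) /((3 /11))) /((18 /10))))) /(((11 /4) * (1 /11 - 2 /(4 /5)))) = -1486674 /459245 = -3.24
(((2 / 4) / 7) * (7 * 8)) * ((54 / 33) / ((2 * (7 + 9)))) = 9 / 44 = 0.20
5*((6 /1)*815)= 24450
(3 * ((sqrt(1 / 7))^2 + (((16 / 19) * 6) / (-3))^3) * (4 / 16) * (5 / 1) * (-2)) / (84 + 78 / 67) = 74543195 / 182641452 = 0.41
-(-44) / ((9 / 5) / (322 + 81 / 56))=996215 / 126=7906.47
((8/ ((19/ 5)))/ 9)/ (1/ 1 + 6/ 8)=160/ 1197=0.13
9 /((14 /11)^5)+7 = 5214227 /537824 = 9.70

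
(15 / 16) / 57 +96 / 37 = 29369 / 11248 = 2.61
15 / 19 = 0.79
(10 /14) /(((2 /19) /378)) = 2565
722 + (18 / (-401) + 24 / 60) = 1448322 / 2005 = 722.36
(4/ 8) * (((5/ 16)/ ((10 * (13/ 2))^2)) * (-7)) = -7/ 27040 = -0.00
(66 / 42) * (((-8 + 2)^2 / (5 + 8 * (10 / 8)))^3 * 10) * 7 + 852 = 59316 / 25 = 2372.64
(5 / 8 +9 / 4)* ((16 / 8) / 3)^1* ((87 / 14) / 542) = 667 / 30352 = 0.02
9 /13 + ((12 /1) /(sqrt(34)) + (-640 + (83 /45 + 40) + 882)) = 6 * sqrt(34) /17 + 166454 /585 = 286.59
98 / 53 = 1.85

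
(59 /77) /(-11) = -59 /847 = -0.07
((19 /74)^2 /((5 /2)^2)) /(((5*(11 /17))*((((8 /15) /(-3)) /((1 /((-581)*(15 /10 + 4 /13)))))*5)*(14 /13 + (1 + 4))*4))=9334377 /64972145854000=0.00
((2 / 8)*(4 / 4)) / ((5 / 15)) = 3 / 4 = 0.75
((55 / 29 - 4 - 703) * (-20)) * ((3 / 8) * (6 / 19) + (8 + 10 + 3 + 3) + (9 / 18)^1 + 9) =261223200 / 551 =474089.29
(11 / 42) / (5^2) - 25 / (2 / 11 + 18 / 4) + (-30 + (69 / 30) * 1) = -33.03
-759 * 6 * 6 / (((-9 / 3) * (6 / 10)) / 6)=91080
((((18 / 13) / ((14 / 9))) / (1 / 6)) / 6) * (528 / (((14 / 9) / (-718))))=-138183408 / 637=-216928.43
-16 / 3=-5.33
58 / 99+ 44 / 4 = 1147 / 99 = 11.59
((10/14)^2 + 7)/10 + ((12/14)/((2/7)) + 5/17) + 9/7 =22203/4165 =5.33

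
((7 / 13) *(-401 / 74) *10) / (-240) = 2807 / 23088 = 0.12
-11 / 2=-5.50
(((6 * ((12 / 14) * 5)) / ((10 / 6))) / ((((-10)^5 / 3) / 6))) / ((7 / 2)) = -243 / 306250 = -0.00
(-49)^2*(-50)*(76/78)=-4561900/39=-116971.79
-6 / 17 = -0.35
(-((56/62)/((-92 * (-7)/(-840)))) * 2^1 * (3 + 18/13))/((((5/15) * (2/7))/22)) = 2386.51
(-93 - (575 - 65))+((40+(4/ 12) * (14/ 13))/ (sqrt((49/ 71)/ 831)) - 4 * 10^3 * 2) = -8603+1574 * sqrt(59001)/ 273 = -7202.54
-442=-442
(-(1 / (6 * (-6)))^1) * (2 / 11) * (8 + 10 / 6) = 29 / 594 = 0.05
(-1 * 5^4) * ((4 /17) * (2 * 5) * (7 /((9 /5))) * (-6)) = 1750000 /51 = 34313.73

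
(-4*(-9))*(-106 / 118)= -1908 / 59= -32.34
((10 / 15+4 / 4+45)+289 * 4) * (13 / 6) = 23452 / 9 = 2605.78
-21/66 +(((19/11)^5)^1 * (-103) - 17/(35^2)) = -624974604959/394574950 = -1583.92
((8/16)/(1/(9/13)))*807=7263/26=279.35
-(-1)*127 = 127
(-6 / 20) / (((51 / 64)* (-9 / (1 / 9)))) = 32 / 6885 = 0.00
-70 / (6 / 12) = -140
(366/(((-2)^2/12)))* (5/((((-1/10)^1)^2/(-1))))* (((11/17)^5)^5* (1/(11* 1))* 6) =-5.62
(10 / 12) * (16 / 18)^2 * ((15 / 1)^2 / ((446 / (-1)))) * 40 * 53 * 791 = -3353840000 / 6021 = -557023.75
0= 0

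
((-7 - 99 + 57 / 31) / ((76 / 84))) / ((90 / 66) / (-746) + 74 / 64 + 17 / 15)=-133545756960 / 2653796633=-50.32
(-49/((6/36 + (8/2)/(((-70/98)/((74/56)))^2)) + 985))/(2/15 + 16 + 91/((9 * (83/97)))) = -54904500/31282093201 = -0.00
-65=-65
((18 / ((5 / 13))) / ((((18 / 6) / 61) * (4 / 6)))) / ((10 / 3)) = 21411 / 50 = 428.22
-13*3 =-39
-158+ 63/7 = -149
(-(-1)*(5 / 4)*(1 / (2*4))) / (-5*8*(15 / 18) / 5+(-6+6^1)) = -3 / 128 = -0.02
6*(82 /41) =12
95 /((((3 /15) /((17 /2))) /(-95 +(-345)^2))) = 480179875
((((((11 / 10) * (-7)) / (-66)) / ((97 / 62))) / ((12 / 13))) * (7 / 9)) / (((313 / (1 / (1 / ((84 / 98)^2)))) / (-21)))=-2821 / 910830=-0.00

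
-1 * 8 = -8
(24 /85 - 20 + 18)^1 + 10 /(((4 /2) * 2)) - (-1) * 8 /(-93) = 11009 /15810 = 0.70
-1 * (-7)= 7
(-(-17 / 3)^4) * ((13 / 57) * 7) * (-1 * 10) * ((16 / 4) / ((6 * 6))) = 76004110 / 41553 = 1829.09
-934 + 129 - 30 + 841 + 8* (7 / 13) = 134 / 13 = 10.31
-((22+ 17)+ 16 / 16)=-40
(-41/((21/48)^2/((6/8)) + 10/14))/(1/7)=-385728/1303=-296.03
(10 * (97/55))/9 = 194/99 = 1.96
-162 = -162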